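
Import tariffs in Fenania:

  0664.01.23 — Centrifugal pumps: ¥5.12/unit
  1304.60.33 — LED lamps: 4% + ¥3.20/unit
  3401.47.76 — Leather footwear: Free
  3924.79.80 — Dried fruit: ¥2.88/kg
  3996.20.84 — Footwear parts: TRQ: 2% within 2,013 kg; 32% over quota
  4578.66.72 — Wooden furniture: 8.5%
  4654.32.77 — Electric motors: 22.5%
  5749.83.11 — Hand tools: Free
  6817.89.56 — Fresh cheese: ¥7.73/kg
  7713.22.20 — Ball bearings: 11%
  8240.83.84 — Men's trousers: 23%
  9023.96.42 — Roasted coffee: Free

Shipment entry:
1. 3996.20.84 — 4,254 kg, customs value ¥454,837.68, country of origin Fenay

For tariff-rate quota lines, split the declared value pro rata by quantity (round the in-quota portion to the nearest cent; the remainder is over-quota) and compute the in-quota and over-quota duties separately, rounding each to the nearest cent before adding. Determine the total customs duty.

¥80,979.07

Line 1 (3996.20.84, Fenay, 4,254 kg, ¥454,837.68):
Code 3996.20.84 is under a tariff-rate quota (threshold 2,013 kg). In-quota: 2,013 kg at 2%; over-quota: 2,241 kg at 32%.
Pro-rata value split: in-quota = ¥454,837.68 × 2,013/4,254 = ¥215,229.96; over-quota = ¥454,837.68 − ¥215,229.96 = ¥239,607.72.
In-quota duty = ¥215,229.96 × 2% = ¥4,304.60. Over-quota duty = ¥239,607.72 × 32% = ¥76,674.47.
Line duty = ¥4,304.60 + ¥76,674.47 = ¥80,979.07.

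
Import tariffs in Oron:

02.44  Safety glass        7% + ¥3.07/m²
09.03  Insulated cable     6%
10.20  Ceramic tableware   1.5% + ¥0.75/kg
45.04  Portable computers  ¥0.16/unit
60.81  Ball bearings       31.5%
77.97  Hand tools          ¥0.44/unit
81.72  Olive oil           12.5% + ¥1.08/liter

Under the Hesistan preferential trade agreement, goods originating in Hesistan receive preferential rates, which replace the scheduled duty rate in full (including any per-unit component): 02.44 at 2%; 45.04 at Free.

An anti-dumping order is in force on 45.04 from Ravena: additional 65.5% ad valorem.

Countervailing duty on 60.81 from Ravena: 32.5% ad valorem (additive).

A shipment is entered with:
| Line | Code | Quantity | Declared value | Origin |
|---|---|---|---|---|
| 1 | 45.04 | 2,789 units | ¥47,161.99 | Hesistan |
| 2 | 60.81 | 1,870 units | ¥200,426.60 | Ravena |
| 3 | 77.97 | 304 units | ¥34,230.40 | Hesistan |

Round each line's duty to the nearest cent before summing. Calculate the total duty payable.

Line 1 (45.04, Hesistan, 2,789 units, ¥47,161.99):
Base rate for 45.04 is ¥0.16/unit.
Origin Hesistan qualifies under the Oron–Hesistan agreement and 45.04 is covered: preferential rate Free applies instead.
The additional-duty order on 45.04 targets Ravena, not Hesistan; it does not apply.
Duty = ¥47,161.99 × 0% = ¥0.00.
Line 2 (60.81, Ravena, 1,870 units, ¥200,426.60):
Base rate for 60.81 is 31.5%.
Additional duty on 60.81 from Ravena: +32.5%. Applied ad valorem rate: 31.5% + 32.5% = 64%.
Duty = ¥200,426.60 × 64% = ¥128,273.02.
Line 3 (77.97, Hesistan, 304 units, ¥34,230.40):
Base rate for 77.97 is ¥0.44/unit.
Origin Hesistan is the FTA partner but 77.97 is not on the preference list; base rate stands.
Duty = 304 × ¥0.44 = ¥133.76.
Total = ¥0.00 + ¥128,273.02 + ¥133.76 = ¥128,406.78.

¥128,406.78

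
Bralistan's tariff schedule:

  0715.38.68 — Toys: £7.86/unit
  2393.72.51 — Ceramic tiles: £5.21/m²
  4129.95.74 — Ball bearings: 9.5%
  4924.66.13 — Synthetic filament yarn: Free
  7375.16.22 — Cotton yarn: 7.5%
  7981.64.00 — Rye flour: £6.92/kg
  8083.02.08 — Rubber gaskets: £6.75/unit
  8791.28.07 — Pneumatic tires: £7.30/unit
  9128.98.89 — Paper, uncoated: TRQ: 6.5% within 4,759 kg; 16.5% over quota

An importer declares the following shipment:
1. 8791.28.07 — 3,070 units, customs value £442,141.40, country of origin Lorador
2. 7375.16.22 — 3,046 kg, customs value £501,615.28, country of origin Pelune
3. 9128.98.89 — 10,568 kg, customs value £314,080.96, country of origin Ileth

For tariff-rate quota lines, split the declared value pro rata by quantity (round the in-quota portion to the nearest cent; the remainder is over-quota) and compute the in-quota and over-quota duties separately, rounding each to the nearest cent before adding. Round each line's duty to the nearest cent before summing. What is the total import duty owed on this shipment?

Line 1 (8791.28.07, Lorador, 3,070 units, £442,141.40):
Base rate for 8791.28.07 is £7.30/unit.
Duty = 3,070 × £7.30 = £22,411.00.
Line 2 (7375.16.22, Pelune, 3,046 kg, £501,615.28):
Base rate for 7375.16.22 is 7.5%.
Duty = £501,615.28 × 7.5% = £37,621.15.
Line 3 (9128.98.89, Ileth, 10,568 kg, £314,080.96):
Code 9128.98.89 is under a tariff-rate quota (threshold 4,759 kg). In-quota: 4,759 kg at 6.5%; over-quota: 5,809 kg at 16.5%.
Pro-rata value split: in-quota = £314,080.96 × 4,759/10,568 = £141,437.48; over-quota = £314,080.96 − £141,437.48 = £172,643.48.
In-quota duty = £141,437.48 × 6.5% = £9,193.44. Over-quota duty = £172,643.48 × 16.5% = £28,486.17.
Line duty = £9,193.44 + £28,486.17 = £37,679.61.
Total = £22,411.00 + £37,621.15 + £37,679.61 = £97,711.76.

£97,711.76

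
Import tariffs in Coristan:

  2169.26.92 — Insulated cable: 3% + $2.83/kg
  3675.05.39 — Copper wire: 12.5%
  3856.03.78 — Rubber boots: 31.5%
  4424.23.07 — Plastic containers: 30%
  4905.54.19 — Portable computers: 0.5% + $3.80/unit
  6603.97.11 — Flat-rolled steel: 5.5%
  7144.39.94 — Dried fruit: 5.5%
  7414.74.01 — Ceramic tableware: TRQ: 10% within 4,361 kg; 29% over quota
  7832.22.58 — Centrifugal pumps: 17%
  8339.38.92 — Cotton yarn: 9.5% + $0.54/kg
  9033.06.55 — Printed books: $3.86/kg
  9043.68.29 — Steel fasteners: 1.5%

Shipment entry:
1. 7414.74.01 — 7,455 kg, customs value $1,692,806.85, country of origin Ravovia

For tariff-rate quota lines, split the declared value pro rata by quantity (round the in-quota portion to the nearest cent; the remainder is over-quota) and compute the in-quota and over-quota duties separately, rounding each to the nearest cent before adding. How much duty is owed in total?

$302,766.06

Line 1 (7414.74.01, Ravovia, 7,455 kg, $1,692,806.85):
Code 7414.74.01 is under a tariff-rate quota (threshold 4,361 kg). In-quota: 4,361 kg at 10%; over-quota: 3,094 kg at 29%.
Pro-rata value split: in-quota = $1,692,806.85 × 4,361/7,455 = $990,252.27; over-quota = $1,692,806.85 − $990,252.27 = $702,554.58.
In-quota duty = $990,252.27 × 10% = $99,025.23. Over-quota duty = $702,554.58 × 29% = $203,740.83.
Line duty = $99,025.23 + $203,740.83 = $302,766.06.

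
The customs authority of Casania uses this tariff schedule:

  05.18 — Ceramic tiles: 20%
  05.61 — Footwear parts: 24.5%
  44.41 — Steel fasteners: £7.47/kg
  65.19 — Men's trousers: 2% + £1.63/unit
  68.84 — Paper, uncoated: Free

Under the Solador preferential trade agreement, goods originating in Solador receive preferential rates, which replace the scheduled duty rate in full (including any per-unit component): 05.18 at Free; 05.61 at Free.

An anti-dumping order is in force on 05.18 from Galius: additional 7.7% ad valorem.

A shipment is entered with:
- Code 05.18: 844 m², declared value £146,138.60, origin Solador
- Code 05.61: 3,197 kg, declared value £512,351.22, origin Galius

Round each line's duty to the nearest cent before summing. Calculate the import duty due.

Line 1 (05.18, Solador, 844 m², £146,138.60):
Base rate for 05.18 is 20%.
Origin Solador qualifies under the Casania–Solador agreement and 05.18 is covered: preferential rate Free applies instead.
The additional-duty order on 05.18 targets Galius, not Solador; it does not apply.
Duty = £146,138.60 × 0% = £0.00.
Line 2 (05.61, Galius, 3,197 kg, £512,351.22):
Base rate for 05.61 is 24.5%.
05.61 has an FTA preferential rate, but origin Galius is not Solador; base rate stands.
Duty = £512,351.22 × 24.5% = £125,526.05.
Total = £0.00 + £125,526.05 = £125,526.05.

£125,526.05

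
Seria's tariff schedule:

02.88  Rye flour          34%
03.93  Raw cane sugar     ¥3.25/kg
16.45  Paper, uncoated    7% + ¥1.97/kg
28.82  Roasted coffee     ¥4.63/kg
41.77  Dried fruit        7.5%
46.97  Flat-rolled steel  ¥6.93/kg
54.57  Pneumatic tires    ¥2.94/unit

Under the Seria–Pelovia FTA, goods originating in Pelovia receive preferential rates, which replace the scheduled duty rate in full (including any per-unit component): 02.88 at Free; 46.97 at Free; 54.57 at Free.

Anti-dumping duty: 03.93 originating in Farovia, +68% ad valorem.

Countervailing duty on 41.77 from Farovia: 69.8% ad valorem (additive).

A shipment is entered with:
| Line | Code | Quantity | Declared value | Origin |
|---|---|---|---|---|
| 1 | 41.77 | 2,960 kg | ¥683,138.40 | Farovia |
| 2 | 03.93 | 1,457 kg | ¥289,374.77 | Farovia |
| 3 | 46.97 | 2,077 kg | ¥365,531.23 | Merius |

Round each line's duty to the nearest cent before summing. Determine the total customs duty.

¥743,969.68

Line 1 (41.77, Farovia, 2,960 kg, ¥683,138.40):
Base rate for 41.77 is 7.5%.
Additional duty on 41.77 from Farovia: +69.8%. Applied ad valorem rate: 7.5% + 69.8% = 77.3%.
Duty = ¥683,138.40 × 77.3% = ¥528,065.98.
Line 2 (03.93, Farovia, 1,457 kg, ¥289,374.77):
Base rate for 03.93 is ¥3.25/kg.
Additional duty on 03.93 from Farovia: +68% ad valorem. Applied ad valorem rate = 68%.
Duty = ¥289,374.77 × 68% + 1,457 × ¥3.25 = ¥201,510.09.
Line 3 (46.97, Merius, 2,077 kg, ¥365,531.23):
Base rate for 46.97 is ¥6.93/kg.
46.97 has an FTA preferential rate, but origin Merius is not Pelovia; base rate stands.
Duty = 2,077 × ¥6.93 = ¥14,393.61.
Total = ¥528,065.98 + ¥201,510.09 + ¥14,393.61 = ¥743,969.68.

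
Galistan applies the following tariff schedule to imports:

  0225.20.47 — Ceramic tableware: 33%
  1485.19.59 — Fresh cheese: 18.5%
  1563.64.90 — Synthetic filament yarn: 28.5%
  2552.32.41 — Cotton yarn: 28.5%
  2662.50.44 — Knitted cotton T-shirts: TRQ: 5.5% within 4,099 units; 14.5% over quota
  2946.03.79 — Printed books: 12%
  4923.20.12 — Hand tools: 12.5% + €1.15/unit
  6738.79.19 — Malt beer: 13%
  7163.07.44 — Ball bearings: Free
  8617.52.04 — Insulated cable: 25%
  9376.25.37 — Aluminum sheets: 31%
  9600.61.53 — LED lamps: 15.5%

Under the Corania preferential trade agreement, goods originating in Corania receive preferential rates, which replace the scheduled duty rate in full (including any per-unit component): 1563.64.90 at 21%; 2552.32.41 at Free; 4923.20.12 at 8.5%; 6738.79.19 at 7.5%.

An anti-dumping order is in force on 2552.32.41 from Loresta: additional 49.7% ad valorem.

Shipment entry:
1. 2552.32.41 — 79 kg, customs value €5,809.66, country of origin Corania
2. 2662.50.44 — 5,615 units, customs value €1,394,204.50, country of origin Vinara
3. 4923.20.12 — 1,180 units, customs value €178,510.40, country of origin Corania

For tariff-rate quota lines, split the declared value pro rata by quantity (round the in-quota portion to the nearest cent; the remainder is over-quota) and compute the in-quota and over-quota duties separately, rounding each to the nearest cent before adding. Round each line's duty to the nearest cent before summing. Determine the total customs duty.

Line 1 (2552.32.41, Corania, 79 kg, €5,809.66):
Base rate for 2552.32.41 is 28.5%.
Origin Corania qualifies under the Galistan–Corania agreement and 2552.32.41 is covered: preferential rate Free applies instead.
The additional-duty order on 2552.32.41 targets Loresta, not Corania; it does not apply.
Duty = €5,809.66 × 0% = €0.00.
Line 2 (2662.50.44, Vinara, 5,615 units, €1,394,204.50):
Code 2662.50.44 is under a tariff-rate quota (threshold 4,099 units). In-quota: 4,099 units at 5.5%; over-quota: 1,516 units at 14.5%.
Pro-rata value split: in-quota = €1,394,204.50 × 4,099/5,615 = €1,017,781.70; over-quota = €1,394,204.50 − €1,017,781.70 = €376,422.80.
In-quota duty = €1,017,781.70 × 5.5% = €55,977.99. Over-quota duty = €376,422.80 × 14.5% = €54,581.31.
Line duty = €55,977.99 + €54,581.31 = €110,559.30.
Line 3 (4923.20.12, Corania, 1,180 units, €178,510.40):
Base rate for 4923.20.12 is 12.5% + €1.15/unit.
Origin Corania qualifies under the Galistan–Corania agreement and 4923.20.12 is covered: preferential rate 8.5% applies instead.
Duty = €178,510.40 × 8.5% = €15,173.38.
Total = €0.00 + €110,559.30 + €15,173.38 = €125,732.68.

€125,732.68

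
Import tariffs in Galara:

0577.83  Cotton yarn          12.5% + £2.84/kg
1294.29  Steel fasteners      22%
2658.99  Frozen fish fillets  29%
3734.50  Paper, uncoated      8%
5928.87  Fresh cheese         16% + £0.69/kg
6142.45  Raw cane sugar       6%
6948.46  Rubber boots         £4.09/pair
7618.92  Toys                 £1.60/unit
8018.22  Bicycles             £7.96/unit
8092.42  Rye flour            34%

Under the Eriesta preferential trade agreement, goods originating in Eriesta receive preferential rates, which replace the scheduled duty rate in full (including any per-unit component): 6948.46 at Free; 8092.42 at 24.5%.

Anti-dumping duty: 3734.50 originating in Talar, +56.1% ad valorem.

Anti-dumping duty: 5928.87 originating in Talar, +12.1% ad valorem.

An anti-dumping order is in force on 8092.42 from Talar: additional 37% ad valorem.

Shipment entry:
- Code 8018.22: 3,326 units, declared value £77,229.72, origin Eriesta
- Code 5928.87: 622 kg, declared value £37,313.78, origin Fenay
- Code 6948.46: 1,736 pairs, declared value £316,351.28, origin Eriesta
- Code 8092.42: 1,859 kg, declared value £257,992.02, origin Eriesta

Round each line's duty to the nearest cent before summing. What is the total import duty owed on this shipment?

£96,082.38

Line 1 (8018.22, Eriesta, 3,326 units, £77,229.72):
Base rate for 8018.22 is £7.96/unit.
Origin Eriesta is the FTA partner but 8018.22 is not on the preference list; base rate stands.
Duty = 3,326 × £7.96 = £26,474.96.
Line 2 (5928.87, Fenay, 622 kg, £37,313.78):
Base rate for 5928.87 is 16% + £0.69/kg.
The additional-duty order on 5928.87 targets Talar, not Fenay; it does not apply.
Duty = £37,313.78 × 16% + 622 × £0.69 = £6,399.38.
Line 3 (6948.46, Eriesta, 1,736 pairs, £316,351.28):
Base rate for 6948.46 is £4.09/pair.
Origin Eriesta qualifies under the Galara–Eriesta agreement and 6948.46 is covered: preferential rate Free applies instead.
Duty = £316,351.28 × 0% = £0.00.
Line 4 (8092.42, Eriesta, 1,859 kg, £257,992.02):
Base rate for 8092.42 is 34%.
Origin Eriesta qualifies under the Galara–Eriesta agreement and 8092.42 is covered: preferential rate 24.5% applies instead.
The additional-duty order on 8092.42 targets Talar, not Eriesta; it does not apply.
Duty = £257,992.02 × 24.5% = £63,208.04.
Total = £26,474.96 + £6,399.38 + £0.00 + £63,208.04 = £96,082.38.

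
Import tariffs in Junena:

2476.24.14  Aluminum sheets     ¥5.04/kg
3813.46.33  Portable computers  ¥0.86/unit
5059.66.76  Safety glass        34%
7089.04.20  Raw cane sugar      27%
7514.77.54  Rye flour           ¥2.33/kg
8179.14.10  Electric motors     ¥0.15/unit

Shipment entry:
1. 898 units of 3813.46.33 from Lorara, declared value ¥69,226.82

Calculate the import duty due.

¥772.28

Line 1 (3813.46.33, Lorara, 898 units, ¥69,226.82):
Base rate for 3813.46.33 is ¥0.86/unit.
Duty = 898 × ¥0.86 = ¥772.28.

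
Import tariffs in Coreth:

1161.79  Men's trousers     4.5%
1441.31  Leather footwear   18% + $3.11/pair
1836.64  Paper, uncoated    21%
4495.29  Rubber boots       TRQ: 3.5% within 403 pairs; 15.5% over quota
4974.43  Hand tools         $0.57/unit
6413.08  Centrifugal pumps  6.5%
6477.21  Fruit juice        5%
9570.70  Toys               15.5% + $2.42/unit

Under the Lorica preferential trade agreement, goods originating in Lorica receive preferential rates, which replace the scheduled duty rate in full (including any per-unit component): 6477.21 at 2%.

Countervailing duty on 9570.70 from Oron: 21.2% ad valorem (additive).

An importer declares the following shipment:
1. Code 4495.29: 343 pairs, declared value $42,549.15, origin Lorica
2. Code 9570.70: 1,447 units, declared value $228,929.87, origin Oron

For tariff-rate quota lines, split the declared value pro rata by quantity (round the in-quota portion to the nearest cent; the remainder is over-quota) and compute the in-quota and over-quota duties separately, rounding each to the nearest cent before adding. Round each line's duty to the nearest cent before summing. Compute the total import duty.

Line 1 (4495.29, Lorica, 343 pairs, $42,549.15):
Code 4495.29 is under a tariff-rate quota (threshold 403 pairs). Quantity 343 pairs is within the quota, so the in-quota rate 3.5% applies to the full value.
Duty = $42,549.15 × 3.5% = $1,489.22.
Line 2 (9570.70, Oron, 1,447 units, $228,929.87):
Base rate for 9570.70 is 15.5% + $2.42/unit.
Additional duty on 9570.70 from Oron: +21.2%. Applied ad valorem rate: 15.5% + 21.2% = 36.7%.
Duty = $228,929.87 × 36.7% + 1,447 × $2.42 = $87,519.00.
Total = $1,489.22 + $87,519.00 = $89,008.22.

$89,008.22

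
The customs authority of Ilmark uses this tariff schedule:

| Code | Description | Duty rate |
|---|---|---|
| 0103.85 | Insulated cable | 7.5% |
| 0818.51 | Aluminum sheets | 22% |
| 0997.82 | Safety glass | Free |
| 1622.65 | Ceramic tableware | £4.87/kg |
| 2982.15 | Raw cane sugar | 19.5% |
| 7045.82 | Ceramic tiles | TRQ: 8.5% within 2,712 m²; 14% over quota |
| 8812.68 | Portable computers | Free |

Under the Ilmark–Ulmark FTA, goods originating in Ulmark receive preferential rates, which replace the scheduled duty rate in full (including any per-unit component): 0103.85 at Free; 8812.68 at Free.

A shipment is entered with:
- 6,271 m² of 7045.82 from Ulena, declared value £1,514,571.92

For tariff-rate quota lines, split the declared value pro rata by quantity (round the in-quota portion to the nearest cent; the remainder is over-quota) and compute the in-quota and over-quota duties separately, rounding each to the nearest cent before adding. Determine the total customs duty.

Line 1 (7045.82, Ulena, 6,271 m², £1,514,571.92):
Code 7045.82 is under a tariff-rate quota (threshold 2,712 m²). In-quota: 2,712 m² at 8.5%; over-quota: 3,559 m² at 14%.
Pro-rata value split: in-quota = £1,514,571.92 × 2,712/6,271 = £655,002.24; over-quota = £1,514,571.92 − £655,002.24 = £859,569.68.
In-quota duty = £655,002.24 × 8.5% = £55,675.19. Over-quota duty = £859,569.68 × 14% = £120,339.76.
Line duty = £55,675.19 + £120,339.76 = £176,014.95.

£176,014.95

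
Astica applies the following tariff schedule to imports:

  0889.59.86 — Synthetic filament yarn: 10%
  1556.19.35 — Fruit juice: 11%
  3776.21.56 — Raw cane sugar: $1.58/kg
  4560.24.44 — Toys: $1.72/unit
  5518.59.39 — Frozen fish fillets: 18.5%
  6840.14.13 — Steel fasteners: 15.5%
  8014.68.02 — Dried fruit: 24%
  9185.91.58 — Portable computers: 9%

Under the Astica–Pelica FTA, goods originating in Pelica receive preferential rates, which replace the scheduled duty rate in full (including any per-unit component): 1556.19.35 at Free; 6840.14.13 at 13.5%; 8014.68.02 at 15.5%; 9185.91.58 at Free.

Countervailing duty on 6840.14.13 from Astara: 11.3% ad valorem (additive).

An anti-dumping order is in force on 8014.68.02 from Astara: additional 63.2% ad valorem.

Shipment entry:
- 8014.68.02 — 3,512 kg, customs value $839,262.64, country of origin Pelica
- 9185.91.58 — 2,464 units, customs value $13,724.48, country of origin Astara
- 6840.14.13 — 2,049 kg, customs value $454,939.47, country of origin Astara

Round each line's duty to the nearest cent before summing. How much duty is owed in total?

$253,244.69

Line 1 (8014.68.02, Pelica, 3,512 kg, $839,262.64):
Base rate for 8014.68.02 is 24%.
Origin Pelica qualifies under the Astica–Pelica agreement and 8014.68.02 is covered: preferential rate 15.5% applies instead.
The additional-duty order on 8014.68.02 targets Astara, not Pelica; it does not apply.
Duty = $839,262.64 × 15.5% = $130,085.71.
Line 2 (9185.91.58, Astara, 2,464 units, $13,724.48):
Base rate for 9185.91.58 is 9%.
9185.91.58 has an FTA preferential rate, but origin Astara is not Pelica; base rate stands.
Duty = $13,724.48 × 9% = $1,235.20.
Line 3 (6840.14.13, Astara, 2,049 kg, $454,939.47):
Base rate for 6840.14.13 is 15.5%.
6840.14.13 has an FTA preferential rate, but origin Astara is not Pelica; base rate stands.
Additional duty on 6840.14.13 from Astara: +11.3%. Applied ad valorem rate: 15.5% + 11.3% = 26.8%.
Duty = $454,939.47 × 26.8% = $121,923.78.
Total = $130,085.71 + $1,235.20 + $121,923.78 = $253,244.69.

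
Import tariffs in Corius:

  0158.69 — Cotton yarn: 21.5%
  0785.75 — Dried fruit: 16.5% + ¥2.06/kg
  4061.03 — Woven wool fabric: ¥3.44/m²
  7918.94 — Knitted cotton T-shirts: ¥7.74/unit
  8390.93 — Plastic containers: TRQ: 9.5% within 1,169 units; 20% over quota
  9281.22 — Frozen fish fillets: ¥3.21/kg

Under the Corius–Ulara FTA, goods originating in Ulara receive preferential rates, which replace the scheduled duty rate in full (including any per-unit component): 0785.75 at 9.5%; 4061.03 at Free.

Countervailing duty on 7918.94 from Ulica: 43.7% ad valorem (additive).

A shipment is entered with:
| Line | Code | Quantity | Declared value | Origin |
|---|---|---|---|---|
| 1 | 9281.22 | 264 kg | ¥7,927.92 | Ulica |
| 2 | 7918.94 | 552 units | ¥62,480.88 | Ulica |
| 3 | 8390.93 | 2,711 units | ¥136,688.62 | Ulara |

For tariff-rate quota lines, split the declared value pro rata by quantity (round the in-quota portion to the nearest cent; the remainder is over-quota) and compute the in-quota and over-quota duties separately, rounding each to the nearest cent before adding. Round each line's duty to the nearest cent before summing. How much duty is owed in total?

Line 1 (9281.22, Ulica, 264 kg, ¥7,927.92):
Base rate for 9281.22 is ¥3.21/kg.
Duty = 264 × ¥3.21 = ¥847.44.
Line 2 (7918.94, Ulica, 552 units, ¥62,480.88):
Base rate for 7918.94 is ¥7.74/unit.
Additional duty on 7918.94 from Ulica: +43.7% ad valorem. Applied ad valorem rate = 43.7%.
Duty = ¥62,480.88 × 43.7% + 552 × ¥7.74 = ¥31,576.62.
Line 3 (8390.93, Ulara, 2,711 units, ¥136,688.62):
Code 8390.93 is under a tariff-rate quota (threshold 1,169 units). In-quota: 1,169 units at 9.5%; over-quota: 1,542 units at 20%.
Pro-rata value split: in-quota = ¥136,688.62 × 1,169/2,711 = ¥58,940.98; over-quota = ¥136,688.62 − ¥58,940.98 = ¥77,747.64.
In-quota duty = ¥58,940.98 × 9.5% = ¥5,599.39. Over-quota duty = ¥77,747.64 × 20% = ¥15,549.53.
Line duty = ¥5,599.39 + ¥15,549.53 = ¥21,148.92.
Total = ¥847.44 + ¥31,576.62 + ¥21,148.92 = ¥53,572.98.

¥53,572.98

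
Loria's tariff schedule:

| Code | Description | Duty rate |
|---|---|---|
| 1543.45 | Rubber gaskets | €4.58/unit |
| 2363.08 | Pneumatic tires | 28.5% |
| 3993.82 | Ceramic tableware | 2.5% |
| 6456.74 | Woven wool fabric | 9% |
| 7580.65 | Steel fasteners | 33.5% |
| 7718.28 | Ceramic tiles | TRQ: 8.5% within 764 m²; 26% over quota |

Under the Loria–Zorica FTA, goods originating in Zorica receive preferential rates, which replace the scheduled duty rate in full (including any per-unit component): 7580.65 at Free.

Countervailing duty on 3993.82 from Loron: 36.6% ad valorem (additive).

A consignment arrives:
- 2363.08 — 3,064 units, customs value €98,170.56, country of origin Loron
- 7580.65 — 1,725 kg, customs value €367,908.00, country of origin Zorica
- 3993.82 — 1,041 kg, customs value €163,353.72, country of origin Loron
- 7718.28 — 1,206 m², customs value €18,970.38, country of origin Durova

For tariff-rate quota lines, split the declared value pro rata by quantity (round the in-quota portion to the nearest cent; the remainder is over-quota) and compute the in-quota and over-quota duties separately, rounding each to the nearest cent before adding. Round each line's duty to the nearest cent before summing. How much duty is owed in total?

Line 1 (2363.08, Loron, 3,064 units, €98,170.56):
Base rate for 2363.08 is 28.5%.
Duty = €98,170.56 × 28.5% = €27,978.61.
Line 2 (7580.65, Zorica, 1,725 kg, €367,908.00):
Base rate for 7580.65 is 33.5%.
Origin Zorica qualifies under the Loria–Zorica agreement and 7580.65 is covered: preferential rate Free applies instead.
Duty = €367,908.00 × 0% = €0.00.
Line 3 (3993.82, Loron, 1,041 kg, €163,353.72):
Base rate for 3993.82 is 2.5%.
Additional duty on 3993.82 from Loron: +36.6%. Applied ad valorem rate: 2.5% + 36.6% = 39.1%.
Duty = €163,353.72 × 39.1% = €63,871.30.
Line 4 (7718.28, Durova, 1,206 m², €18,970.38):
Code 7718.28 is under a tariff-rate quota (threshold 764 m²). In-quota: 764 m² at 8.5%; over-quota: 442 m² at 26%.
Pro-rata value split: in-quota = €18,970.38 × 764/1,206 = €12,017.72; over-quota = €18,970.38 − €12,017.72 = €6,952.66.
In-quota duty = €12,017.72 × 8.5% = €1,021.51. Over-quota duty = €6,952.66 × 26% = €1,807.69.
Line duty = €1,021.51 + €1,807.69 = €2,829.20.
Total = €27,978.61 + €0.00 + €63,871.30 + €2,829.20 = €94,679.11.

€94,679.11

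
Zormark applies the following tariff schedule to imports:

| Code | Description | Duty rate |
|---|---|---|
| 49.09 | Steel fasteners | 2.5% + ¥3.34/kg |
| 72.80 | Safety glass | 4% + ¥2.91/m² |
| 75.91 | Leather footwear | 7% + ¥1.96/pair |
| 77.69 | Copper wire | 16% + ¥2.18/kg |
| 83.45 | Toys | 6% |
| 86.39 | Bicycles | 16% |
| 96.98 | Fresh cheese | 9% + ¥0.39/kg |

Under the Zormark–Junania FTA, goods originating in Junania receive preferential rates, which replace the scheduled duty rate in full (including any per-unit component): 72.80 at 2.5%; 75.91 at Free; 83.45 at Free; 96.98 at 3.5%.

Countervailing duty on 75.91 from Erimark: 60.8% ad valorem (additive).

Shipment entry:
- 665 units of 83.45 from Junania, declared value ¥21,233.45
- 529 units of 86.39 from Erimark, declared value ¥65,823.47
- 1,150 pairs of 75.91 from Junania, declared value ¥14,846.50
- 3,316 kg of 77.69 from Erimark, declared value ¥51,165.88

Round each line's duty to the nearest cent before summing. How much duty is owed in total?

Line 1 (83.45, Junania, 665 units, ¥21,233.45):
Base rate for 83.45 is 6%.
Origin Junania qualifies under the Zormark–Junania agreement and 83.45 is covered: preferential rate Free applies instead.
Duty = ¥21,233.45 × 0% = ¥0.00.
Line 2 (86.39, Erimark, 529 units, ¥65,823.47):
Base rate for 86.39 is 16%.
Duty = ¥65,823.47 × 16% = ¥10,531.76.
Line 3 (75.91, Junania, 1,150 pairs, ¥14,846.50):
Base rate for 75.91 is 7% + ¥1.96/pair.
Origin Junania qualifies under the Zormark–Junania agreement and 75.91 is covered: preferential rate Free applies instead.
The additional-duty order on 75.91 targets Erimark, not Junania; it does not apply.
Duty = ¥14,846.50 × 0% = ¥0.00.
Line 4 (77.69, Erimark, 3,316 kg, ¥51,165.88):
Base rate for 77.69 is 16% + ¥2.18/kg.
Duty = ¥51,165.88 × 16% + 3,316 × ¥2.18 = ¥15,415.42.
Total = ¥0.00 + ¥10,531.76 + ¥0.00 + ¥15,415.42 = ¥25,947.18.

¥25,947.18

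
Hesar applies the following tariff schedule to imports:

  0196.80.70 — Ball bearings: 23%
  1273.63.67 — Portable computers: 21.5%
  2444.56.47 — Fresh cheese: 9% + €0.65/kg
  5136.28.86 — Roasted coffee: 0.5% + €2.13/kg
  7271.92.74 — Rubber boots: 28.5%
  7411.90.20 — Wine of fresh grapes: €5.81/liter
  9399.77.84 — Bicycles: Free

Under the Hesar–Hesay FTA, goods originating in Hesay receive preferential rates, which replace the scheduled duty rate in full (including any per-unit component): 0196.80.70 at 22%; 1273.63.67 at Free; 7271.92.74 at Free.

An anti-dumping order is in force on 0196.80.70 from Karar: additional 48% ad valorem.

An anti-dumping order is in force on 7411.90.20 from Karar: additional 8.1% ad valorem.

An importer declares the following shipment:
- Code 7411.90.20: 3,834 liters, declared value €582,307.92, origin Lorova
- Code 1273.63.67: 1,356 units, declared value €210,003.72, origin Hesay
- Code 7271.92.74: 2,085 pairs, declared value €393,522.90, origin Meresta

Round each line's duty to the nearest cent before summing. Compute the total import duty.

€134,429.57

Line 1 (7411.90.20, Lorova, 3,834 liters, €582,307.92):
Base rate for 7411.90.20 is €5.81/liter.
The additional-duty order on 7411.90.20 targets Karar, not Lorova; it does not apply.
Duty = 3,834 × €5.81 = €22,275.54.
Line 2 (1273.63.67, Hesay, 1,356 units, €210,003.72):
Base rate for 1273.63.67 is 21.5%.
Origin Hesay qualifies under the Hesar–Hesay agreement and 1273.63.67 is covered: preferential rate Free applies instead.
Duty = €210,003.72 × 0% = €0.00.
Line 3 (7271.92.74, Meresta, 2,085 pairs, €393,522.90):
Base rate for 7271.92.74 is 28.5%.
7271.92.74 has an FTA preferential rate, but origin Meresta is not Hesay; base rate stands.
Duty = €393,522.90 × 28.5% = €112,154.03.
Total = €22,275.54 + €0.00 + €112,154.03 = €134,429.57.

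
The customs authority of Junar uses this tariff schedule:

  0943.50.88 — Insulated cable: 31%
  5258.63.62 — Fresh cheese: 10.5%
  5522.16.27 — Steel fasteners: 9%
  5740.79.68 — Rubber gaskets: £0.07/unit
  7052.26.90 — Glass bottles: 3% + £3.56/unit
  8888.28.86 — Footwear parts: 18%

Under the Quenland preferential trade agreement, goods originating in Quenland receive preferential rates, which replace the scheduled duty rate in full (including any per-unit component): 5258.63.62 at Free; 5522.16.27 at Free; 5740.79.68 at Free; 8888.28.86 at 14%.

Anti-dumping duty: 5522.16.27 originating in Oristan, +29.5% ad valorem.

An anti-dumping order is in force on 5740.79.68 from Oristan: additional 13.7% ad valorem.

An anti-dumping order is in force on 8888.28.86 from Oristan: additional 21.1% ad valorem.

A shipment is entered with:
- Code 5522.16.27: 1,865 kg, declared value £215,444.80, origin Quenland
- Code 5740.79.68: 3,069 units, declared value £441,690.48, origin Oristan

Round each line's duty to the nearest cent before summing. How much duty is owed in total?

£60,726.43

Line 1 (5522.16.27, Quenland, 1,865 kg, £215,444.80):
Base rate for 5522.16.27 is 9%.
Origin Quenland qualifies under the Junar–Quenland agreement and 5522.16.27 is covered: preferential rate Free applies instead.
The additional-duty order on 5522.16.27 targets Oristan, not Quenland; it does not apply.
Duty = £215,444.80 × 0% = £0.00.
Line 2 (5740.79.68, Oristan, 3,069 units, £441,690.48):
Base rate for 5740.79.68 is £0.07/unit.
5740.79.68 has an FTA preferential rate, but origin Oristan is not Quenland; base rate stands.
Additional duty on 5740.79.68 from Oristan: +13.7% ad valorem. Applied ad valorem rate = 13.7%.
Duty = £441,690.48 × 13.7% + 3,069 × £0.07 = £60,726.43.
Total = £0.00 + £60,726.43 = £60,726.43.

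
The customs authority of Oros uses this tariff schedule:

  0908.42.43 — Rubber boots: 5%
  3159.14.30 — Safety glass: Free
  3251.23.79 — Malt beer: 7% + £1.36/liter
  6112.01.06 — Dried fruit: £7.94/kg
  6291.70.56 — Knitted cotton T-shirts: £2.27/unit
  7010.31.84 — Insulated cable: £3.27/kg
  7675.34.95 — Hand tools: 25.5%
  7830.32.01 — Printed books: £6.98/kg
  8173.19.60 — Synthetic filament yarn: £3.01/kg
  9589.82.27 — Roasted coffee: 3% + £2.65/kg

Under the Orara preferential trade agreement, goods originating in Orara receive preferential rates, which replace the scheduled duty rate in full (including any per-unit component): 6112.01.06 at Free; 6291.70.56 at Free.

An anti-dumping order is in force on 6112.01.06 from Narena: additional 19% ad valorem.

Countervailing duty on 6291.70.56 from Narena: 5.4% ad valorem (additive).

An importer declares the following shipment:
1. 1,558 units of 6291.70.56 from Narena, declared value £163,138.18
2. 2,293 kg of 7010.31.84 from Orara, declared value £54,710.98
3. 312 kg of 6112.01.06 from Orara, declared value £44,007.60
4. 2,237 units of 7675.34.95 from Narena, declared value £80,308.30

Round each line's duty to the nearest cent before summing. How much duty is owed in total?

Line 1 (6291.70.56, Narena, 1,558 units, £163,138.18):
Base rate for 6291.70.56 is £2.27/unit.
6291.70.56 has an FTA preferential rate, but origin Narena is not Orara; base rate stands.
Additional duty on 6291.70.56 from Narena: +5.4% ad valorem. Applied ad valorem rate = 5.4%.
Duty = £163,138.18 × 5.4% + 1,558 × £2.27 = £12,346.12.
Line 2 (7010.31.84, Orara, 2,293 kg, £54,710.98):
Base rate for 7010.31.84 is £3.27/kg.
Origin Orara is the FTA partner but 7010.31.84 is not on the preference list; base rate stands.
Duty = 2,293 × £3.27 = £7,498.11.
Line 3 (6112.01.06, Orara, 312 kg, £44,007.60):
Base rate for 6112.01.06 is £7.94/kg.
Origin Orara qualifies under the Oros–Orara agreement and 6112.01.06 is covered: preferential rate Free applies instead.
The additional-duty order on 6112.01.06 targets Narena, not Orara; it does not apply.
Duty = £44,007.60 × 0% = £0.00.
Line 4 (7675.34.95, Narena, 2,237 units, £80,308.30):
Base rate for 7675.34.95 is 25.5%.
Duty = £80,308.30 × 25.5% = £20,478.62.
Total = £12,346.12 + £7,498.11 + £0.00 + £20,478.62 = £40,322.85.

£40,322.85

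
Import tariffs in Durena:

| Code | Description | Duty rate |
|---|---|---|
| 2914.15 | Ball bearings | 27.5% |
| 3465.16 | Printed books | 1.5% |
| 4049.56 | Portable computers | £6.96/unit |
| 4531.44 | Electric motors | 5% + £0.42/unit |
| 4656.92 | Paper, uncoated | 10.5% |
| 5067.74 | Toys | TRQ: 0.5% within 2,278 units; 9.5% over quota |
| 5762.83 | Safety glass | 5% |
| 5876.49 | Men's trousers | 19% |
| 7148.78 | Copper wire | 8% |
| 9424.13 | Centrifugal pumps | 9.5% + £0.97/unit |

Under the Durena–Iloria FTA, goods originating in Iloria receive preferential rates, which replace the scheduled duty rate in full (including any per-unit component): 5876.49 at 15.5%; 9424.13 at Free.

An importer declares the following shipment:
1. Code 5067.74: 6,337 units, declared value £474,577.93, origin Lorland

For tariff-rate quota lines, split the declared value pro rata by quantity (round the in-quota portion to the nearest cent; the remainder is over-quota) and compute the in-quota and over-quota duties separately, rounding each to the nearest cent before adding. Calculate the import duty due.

Line 1 (5067.74, Lorland, 6,337 units, £474,577.93):
Code 5067.74 is under a tariff-rate quota (threshold 2,278 units). In-quota: 2,278 units at 0.5%; over-quota: 4,059 units at 9.5%.
Pro-rata value split: in-quota = £474,577.93 × 2,278/6,337 = £170,599.42; over-quota = £474,577.93 − £170,599.42 = £303,978.51.
In-quota duty = £170,599.42 × 0.5% = £853.00. Over-quota duty = £303,978.51 × 9.5% = £28,877.96.
Line duty = £853.00 + £28,877.96 = £29,730.96.

£29,730.96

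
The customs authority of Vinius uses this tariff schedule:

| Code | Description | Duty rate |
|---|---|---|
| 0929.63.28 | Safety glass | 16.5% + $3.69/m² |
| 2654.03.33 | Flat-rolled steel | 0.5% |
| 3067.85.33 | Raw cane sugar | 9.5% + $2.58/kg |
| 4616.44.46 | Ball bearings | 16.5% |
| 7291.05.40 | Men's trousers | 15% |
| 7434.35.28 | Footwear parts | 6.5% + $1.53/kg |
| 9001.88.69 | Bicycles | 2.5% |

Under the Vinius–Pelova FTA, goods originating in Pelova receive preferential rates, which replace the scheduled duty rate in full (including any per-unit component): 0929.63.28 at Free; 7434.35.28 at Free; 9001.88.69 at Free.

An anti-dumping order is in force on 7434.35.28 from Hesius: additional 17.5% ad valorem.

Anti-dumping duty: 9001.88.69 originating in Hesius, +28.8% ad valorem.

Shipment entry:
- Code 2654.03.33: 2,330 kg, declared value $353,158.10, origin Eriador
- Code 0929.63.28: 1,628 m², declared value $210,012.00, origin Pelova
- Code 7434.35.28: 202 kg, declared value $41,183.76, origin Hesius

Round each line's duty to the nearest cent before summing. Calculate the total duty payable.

Line 1 (2654.03.33, Eriador, 2,330 kg, $353,158.10):
Base rate for 2654.03.33 is 0.5%.
Duty = $353,158.10 × 0.5% = $1,765.79.
Line 2 (0929.63.28, Pelova, 1,628 m², $210,012.00):
Base rate for 0929.63.28 is 16.5% + $3.69/m².
Origin Pelova qualifies under the Vinius–Pelova agreement and 0929.63.28 is covered: preferential rate Free applies instead.
Duty = $210,012.00 × 0% = $0.00.
Line 3 (7434.35.28, Hesius, 202 kg, $41,183.76):
Base rate for 7434.35.28 is 6.5% + $1.53/kg.
7434.35.28 has an FTA preferential rate, but origin Hesius is not Pelova; base rate stands.
Additional duty on 7434.35.28 from Hesius: +17.5%. Applied ad valorem rate: 6.5% + 17.5% = 24%.
Duty = $41,183.76 × 24% + 202 × $1.53 = $10,193.16.
Total = $1,765.79 + $0.00 + $10,193.16 = $11,958.95.

$11,958.95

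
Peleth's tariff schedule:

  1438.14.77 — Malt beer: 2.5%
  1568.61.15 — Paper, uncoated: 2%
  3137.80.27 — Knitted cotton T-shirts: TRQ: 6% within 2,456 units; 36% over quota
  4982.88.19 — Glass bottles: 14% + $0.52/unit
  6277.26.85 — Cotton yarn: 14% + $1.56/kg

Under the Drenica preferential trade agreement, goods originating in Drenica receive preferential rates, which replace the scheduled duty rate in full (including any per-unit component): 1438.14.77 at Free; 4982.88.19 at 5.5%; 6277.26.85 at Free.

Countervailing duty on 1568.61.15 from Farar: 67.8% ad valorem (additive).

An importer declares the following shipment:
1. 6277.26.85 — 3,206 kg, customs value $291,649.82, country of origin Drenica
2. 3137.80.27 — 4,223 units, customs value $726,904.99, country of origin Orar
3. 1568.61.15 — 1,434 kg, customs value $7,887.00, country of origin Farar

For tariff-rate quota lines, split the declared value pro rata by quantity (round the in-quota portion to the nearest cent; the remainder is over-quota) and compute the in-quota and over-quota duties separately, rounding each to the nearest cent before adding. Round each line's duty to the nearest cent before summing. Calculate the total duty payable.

Line 1 (6277.26.85, Drenica, 3,206 kg, $291,649.82):
Base rate for 6277.26.85 is 14% + $1.56/kg.
Origin Drenica qualifies under the Peleth–Drenica agreement and 6277.26.85 is covered: preferential rate Free applies instead.
Duty = $291,649.82 × 0% = $0.00.
Line 2 (3137.80.27, Orar, 4,223 units, $726,904.99):
Code 3137.80.27 is under a tariff-rate quota (threshold 2,456 units). In-quota: 2,456 units at 6%; over-quota: 1,767 units at 36%.
Pro-rata value split: in-quota = $726,904.99 × 2,456/4,223 = $422,751.28; over-quota = $726,904.99 − $422,751.28 = $304,153.71.
In-quota duty = $422,751.28 × 6% = $25,365.08. Over-quota duty = $304,153.71 × 36% = $109,495.34.
Line duty = $25,365.08 + $109,495.34 = $134,860.42.
Line 3 (1568.61.15, Farar, 1,434 kg, $7,887.00):
Base rate for 1568.61.15 is 2%.
Additional duty on 1568.61.15 from Farar: +67.8%. Applied ad valorem rate: 2% + 67.8% = 69.8%.
Duty = $7,887.00 × 69.8% = $5,505.13.
Total = $0.00 + $134,860.42 + $5,505.13 = $140,365.55.

$140,365.55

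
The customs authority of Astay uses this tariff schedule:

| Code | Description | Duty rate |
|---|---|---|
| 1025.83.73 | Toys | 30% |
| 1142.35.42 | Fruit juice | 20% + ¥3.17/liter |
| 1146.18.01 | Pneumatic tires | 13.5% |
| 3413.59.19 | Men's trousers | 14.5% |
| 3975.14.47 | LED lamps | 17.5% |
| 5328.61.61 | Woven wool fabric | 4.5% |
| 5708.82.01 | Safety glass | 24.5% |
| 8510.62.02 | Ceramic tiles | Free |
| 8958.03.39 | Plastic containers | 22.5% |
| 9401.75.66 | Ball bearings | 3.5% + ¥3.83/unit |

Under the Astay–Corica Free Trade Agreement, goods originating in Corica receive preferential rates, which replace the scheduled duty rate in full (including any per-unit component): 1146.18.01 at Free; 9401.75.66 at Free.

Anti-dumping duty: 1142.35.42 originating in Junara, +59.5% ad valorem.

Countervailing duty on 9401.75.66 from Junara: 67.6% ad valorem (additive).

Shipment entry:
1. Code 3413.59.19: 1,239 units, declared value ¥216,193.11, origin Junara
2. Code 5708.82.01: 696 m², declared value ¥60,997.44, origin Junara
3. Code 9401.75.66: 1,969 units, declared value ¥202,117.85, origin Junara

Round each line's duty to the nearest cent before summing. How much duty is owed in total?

¥197,539.43

Line 1 (3413.59.19, Junara, 1,239 units, ¥216,193.11):
Base rate for 3413.59.19 is 14.5%.
Duty = ¥216,193.11 × 14.5% = ¥31,348.00.
Line 2 (5708.82.01, Junara, 696 m², ¥60,997.44):
Base rate for 5708.82.01 is 24.5%.
Duty = ¥60,997.44 × 24.5% = ¥14,944.37.
Line 3 (9401.75.66, Junara, 1,969 units, ¥202,117.85):
Base rate for 9401.75.66 is 3.5% + ¥3.83/unit.
9401.75.66 has an FTA preferential rate, but origin Junara is not Corica; base rate stands.
Additional duty on 9401.75.66 from Junara: +67.6%. Applied ad valorem rate: 3.5% + 67.6% = 71.1%.
Duty = ¥202,117.85 × 71.1% + 1,969 × ¥3.83 = ¥151,247.06.
Total = ¥31,348.00 + ¥14,944.37 + ¥151,247.06 = ¥197,539.43.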